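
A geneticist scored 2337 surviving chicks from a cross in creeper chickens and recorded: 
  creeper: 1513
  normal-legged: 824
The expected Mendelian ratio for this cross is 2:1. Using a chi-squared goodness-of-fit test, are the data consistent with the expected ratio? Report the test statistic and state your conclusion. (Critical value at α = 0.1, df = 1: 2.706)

3.899; not consistent

Under the 2:1 hypothesis (Σ ratio = 3, N = 2337):
  creeper: 2337 × 2/3 = 1558
  normal-legged: 2337 × 1/3 = 779
χ² = Σ (O − E)² / E
  creeper: (1513 − 1558)² / 1558 = 1.2997
  normal-legged: (824 − 779)² / 779 = 2.5995
χ² = 1.2997 + 2.5995 = 3.8992 ≈ 3.899
Degrees of freedom = 2 − 1 = 1; critical value at α = 0.1 is 2.706.
Since 3.899 > 2.706, we reject the null hypothesis — the data do not fit the 2:1 ratio.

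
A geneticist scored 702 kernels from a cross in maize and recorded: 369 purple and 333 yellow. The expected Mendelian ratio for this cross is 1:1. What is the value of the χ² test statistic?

Total ratio parts = 2. Expected numbers out of 702:
  purple: 702 × 1/2 = 351
  yellow: 702 × 1/2 = 351
χ² = Σ (O − E)² / E
  purple: (369 − 351)² / 351 = 0.9231
  yellow: (333 − 351)² / 351 = 0.9231
χ² = 0.9231 + 0.9231 = 1.8462 ≈ 1.846

1.846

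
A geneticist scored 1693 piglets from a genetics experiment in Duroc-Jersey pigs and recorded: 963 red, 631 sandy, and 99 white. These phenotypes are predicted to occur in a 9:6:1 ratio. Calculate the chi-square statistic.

0.582

The 9:6:1 ratio has 16 parts, so with N = 1693 the expected counts are:
  red: 1693 × 9/16 = 952.3125
  sandy: 1693 × 6/16 = 634.875
  white: 1693 × 1/16 = 105.8125
χ² = Σ (O − E)² / E
  red: (963 − 952.3125)² / 952.3125 = 0.1199
  sandy: (631 − 634.875)² / 634.875 = 0.0237
  white: (99 − 105.8125)² / 105.8125 = 0.4386
χ² = 0.1199 + 0.0237 + 0.4386 = 0.5822 ≈ 0.582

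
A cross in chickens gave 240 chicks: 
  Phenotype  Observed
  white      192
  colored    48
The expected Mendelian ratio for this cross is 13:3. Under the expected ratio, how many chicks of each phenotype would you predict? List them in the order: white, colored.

195, 45

Total ratio parts = 16. Expected numbers out of 240:
  white: 240 × 13/16 = 195
  colored: 240 × 3/16 = 45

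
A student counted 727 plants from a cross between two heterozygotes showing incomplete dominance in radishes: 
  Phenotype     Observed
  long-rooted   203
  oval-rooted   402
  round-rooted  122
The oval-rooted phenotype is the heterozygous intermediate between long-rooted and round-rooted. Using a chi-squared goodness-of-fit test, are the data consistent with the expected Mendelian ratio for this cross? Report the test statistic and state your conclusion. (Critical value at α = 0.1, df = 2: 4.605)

With incomplete dominance, a heterozygote × heterozygote cross gives a 1:2:1 phenotypic ratio.
Under the 1:2:1 hypothesis (Σ ratio = 4, N = 727):
  long-rooted: 727 × 1/4 = 181.75
  oval-rooted: 727 × 2/4 = 363.5
  round-rooted: 727 × 1/4 = 181.75
χ² = Σ (O − E)² / E
  long-rooted: (203 − 181.75)² / 181.75 = 2.4845
  oval-rooted: (402 − 363.5)² / 363.5 = 4.0777
  round-rooted: (122 − 181.75)² / 181.75 = 19.6427
χ² = 2.4845 + 4.0777 + 19.6427 = 26.2049 ≈ 26.205
Degrees of freedom = 3 − 1 = 2; critical value at α = 0.1 is 4.605.
Since 26.205 > 4.605, we reject the null hypothesis — the data do not fit the 1:2:1 ratio.

26.205; not consistent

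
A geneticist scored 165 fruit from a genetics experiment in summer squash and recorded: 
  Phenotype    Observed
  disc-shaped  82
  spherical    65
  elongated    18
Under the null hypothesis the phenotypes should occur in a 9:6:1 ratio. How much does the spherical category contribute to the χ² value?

0.158

The 9:6:1 ratio has 16 parts, so with N = 165 the expected counts are:
  disc-shaped: 165 × 9/16 = 92.8125
  spherical: 165 × 6/16 = 61.875
  elongated: 165 × 1/16 = 10.3125
Contribution of spherical: (65 − 61.875)² / 61.875 = 0.1578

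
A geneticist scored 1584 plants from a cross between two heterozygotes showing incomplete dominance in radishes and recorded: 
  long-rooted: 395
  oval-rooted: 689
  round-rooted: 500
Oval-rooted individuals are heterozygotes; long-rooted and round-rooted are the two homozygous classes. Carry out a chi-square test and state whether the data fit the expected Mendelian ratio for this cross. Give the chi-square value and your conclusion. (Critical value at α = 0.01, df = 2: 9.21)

40.711; not consistent

With incomplete dominance, a heterozygote × heterozygote cross gives a 1:2:1 phenotypic ratio.
Expected counts for N = 1584 under a 1:2:1 ratio (total parts = 4):
  long-rooted: 1584 × 1/4 = 396
  oval-rooted: 1584 × 2/4 = 792
  round-rooted: 1584 × 1/4 = 396
χ² = Σ (O − E)² / E
  long-rooted: (395 − 396)² / 396 = 0.0025
  oval-rooted: (689 − 792)² / 792 = 13.3952
  round-rooted: (500 − 396)² / 396 = 27.3131
χ² = 0.0025 + 13.3952 + 27.3131 = 40.7108 ≈ 40.711
Degrees of freedom = 3 − 1 = 2; critical value at α = 0.01 is 9.21.
Since 40.711 > 9.21, we reject the null hypothesis — the data do not fit the 1:2:1 ratio.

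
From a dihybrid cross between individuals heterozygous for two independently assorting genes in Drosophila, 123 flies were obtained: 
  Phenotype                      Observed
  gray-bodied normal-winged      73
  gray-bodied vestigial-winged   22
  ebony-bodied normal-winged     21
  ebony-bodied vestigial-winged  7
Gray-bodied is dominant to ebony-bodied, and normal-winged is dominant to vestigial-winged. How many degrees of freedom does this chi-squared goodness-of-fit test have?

A dihybrid F₂ with independent assortment and complete dominance at both loci gives a 9:3:3:1 phenotypic ratio.
A goodness-of-fit test with 4 phenotype classes has df = 4 − 1 = 3.

3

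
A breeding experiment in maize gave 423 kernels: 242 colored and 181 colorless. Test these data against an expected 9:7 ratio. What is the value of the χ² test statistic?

Under the 9:7 hypothesis (Σ ratio = 16, N = 423):
  colored: 423 × 9/16 = 237.9375
  colorless: 423 × 7/16 = 185.0625
χ² = Σ (O − E)² / E
  colored: (242 − 237.9375)² / 237.9375 = 0.0694
  colorless: (181 − 185.0625)² / 185.0625 = 0.0892
χ² = 0.0694 + 0.0892 = 0.1586 ≈ 0.159

0.159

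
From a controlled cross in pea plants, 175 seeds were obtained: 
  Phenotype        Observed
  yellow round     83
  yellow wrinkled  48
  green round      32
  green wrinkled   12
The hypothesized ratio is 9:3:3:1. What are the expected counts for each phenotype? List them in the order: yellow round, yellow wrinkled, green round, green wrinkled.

Total ratio parts = 16. Expected numbers out of 175:
  yellow round: 175 × 9/16 = 98.4375
  yellow wrinkled: 175 × 3/16 = 32.8125
  green round: 175 × 3/16 = 32.8125
  green wrinkled: 175 × 1/16 = 10.9375

98.4375, 32.8125, 32.8125, 10.9375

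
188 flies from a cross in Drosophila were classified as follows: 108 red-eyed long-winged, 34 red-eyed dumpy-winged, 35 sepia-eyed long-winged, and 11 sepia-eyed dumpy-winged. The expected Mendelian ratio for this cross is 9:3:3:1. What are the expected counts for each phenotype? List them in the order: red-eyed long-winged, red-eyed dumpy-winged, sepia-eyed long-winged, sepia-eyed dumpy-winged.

Expected counts for N = 188 under a 9:3:3:1 ratio (total parts = 16):
  red-eyed long-winged: 188 × 9/16 = 105.75
  red-eyed dumpy-winged: 188 × 3/16 = 35.25
  sepia-eyed long-winged: 188 × 3/16 = 35.25
  sepia-eyed dumpy-winged: 188 × 1/16 = 11.75

105.75, 35.25, 35.25, 11.75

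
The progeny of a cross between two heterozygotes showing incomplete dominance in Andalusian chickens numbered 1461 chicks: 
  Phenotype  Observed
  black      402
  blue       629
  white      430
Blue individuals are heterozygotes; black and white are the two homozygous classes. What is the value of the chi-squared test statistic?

29.279

With incomplete dominance, a heterozygote × heterozygote cross gives a 1:2:1 phenotypic ratio.
Total ratio parts = 4. Expected numbers out of 1461:
  black: 1461 × 1/4 = 365.25
  blue: 1461 × 2/4 = 730.5
  white: 1461 × 1/4 = 365.25
χ² = Σ (O − E)² / E
  black: (402 − 365.25)² / 365.25 = 3.6976
  blue: (629 − 730.5)² / 730.5 = 14.1030
  white: (430 − 365.25)² / 365.25 = 11.4786
χ² = 3.6976 + 14.1030 + 11.4786 = 29.2792 ≈ 29.279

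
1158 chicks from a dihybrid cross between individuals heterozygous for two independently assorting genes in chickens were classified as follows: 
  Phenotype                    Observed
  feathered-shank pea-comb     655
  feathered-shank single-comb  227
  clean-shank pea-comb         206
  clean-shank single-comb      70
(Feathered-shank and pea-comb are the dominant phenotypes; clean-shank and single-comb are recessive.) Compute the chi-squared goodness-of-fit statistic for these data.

A dihybrid F₂ with independent assortment and complete dominance at both loci gives a 9:3:3:1 phenotypic ratio.
Under the 9:3:3:1 hypothesis (Σ ratio = 16, N = 1158):
  feathered-shank pea-comb: 1158 × 9/16 = 651.375
  feathered-shank single-comb: 1158 × 3/16 = 217.125
  clean-shank pea-comb: 1158 × 3/16 = 217.125
  clean-shank single-comb: 1158 × 1/16 = 72.375
χ² = Σ (O − E)² / E
  feathered-shank pea-comb: (655 − 651.375)² / 651.375 = 0.0202
  feathered-shank single-comb: (227 − 217.125)² / 217.125 = 0.4491
  clean-shank pea-comb: (206 − 217.125)² / 217.125 = 0.5700
  clean-shank single-comb: (70 − 72.375)² / 72.375 = 0.0779
χ² = 0.0202 + 0.4491 + 0.5700 + 0.0779 = 1.1172 ≈ 1.117

1.117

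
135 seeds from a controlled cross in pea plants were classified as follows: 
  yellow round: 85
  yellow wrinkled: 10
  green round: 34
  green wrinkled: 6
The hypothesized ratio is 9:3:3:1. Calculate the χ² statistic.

The 9:3:3:1 ratio has 16 parts, so with N = 135 the expected counts are:
  yellow round: 135 × 9/16 = 75.9375
  yellow wrinkled: 135 × 3/16 = 25.3125
  green round: 135 × 3/16 = 25.3125
  green wrinkled: 135 × 1/16 = 8.4375
χ² = Σ (O − E)² / E
  yellow round: (85 − 75.9375)² / 75.9375 = 1.0815
  yellow wrinkled: (10 − 25.3125)² / 25.3125 = 9.2631
  green round: (34 − 25.3125)² / 25.3125 = 2.9816
  green wrinkled: (6 − 8.4375)² / 8.4375 = 0.7042
χ² = 1.0815 + 9.2631 + 2.9816 + 0.7042 = 14.0304 ≈ 14.030

14.030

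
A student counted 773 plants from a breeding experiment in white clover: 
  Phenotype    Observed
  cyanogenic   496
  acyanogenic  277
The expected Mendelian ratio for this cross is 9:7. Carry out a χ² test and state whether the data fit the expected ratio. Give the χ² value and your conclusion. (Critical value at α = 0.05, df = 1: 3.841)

19.681; not consistent

Under the 9:7 hypothesis (Σ ratio = 16, N = 773):
  cyanogenic: 773 × 9/16 = 434.8125
  acyanogenic: 773 × 7/16 = 338.1875
χ² = Σ (O − E)² / E
  cyanogenic: (496 − 434.8125)² / 434.8125 = 8.6104
  acyanogenic: (277 − 338.1875)² / 338.1875 = 11.0705
χ² = 8.6104 + 11.0705 = 19.6809 ≈ 19.681
Degrees of freedom = 2 − 1 = 1; critical value at α = 0.05 is 3.841.
Since 19.681 > 3.841, we reject the null hypothesis — the data do not fit the 9:7 ratio.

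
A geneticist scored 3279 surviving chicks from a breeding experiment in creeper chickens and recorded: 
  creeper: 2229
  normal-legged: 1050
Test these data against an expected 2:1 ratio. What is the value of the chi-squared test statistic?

2.538

The 2:1 ratio has 3 parts, so with N = 3279 the expected counts are:
  creeper: 3279 × 2/3 = 2186
  normal-legged: 3279 × 1/3 = 1093
χ² = Σ (O − E)² / E
  creeper: (2229 − 2186)² / 2186 = 0.8458
  normal-legged: (1050 − 1093)² / 1093 = 1.6917
χ² = 0.8458 + 1.6917 = 2.5375 ≈ 2.538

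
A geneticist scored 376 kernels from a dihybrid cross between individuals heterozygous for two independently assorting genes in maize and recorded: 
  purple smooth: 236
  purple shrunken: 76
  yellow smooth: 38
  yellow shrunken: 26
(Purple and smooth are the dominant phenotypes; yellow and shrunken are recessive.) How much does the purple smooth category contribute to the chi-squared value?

2.838

A dihybrid F₂ with independent assortment and complete dominance at both loci gives a 9:3:3:1 phenotypic ratio.
Under the 9:3:3:1 hypothesis (Σ ratio = 16, N = 376):
  purple smooth: 376 × 9/16 = 211.5
  purple shrunken: 376 × 3/16 = 70.5
  yellow smooth: 376 × 3/16 = 70.5
  yellow shrunken: 376 × 1/16 = 23.5
Contribution of purple smooth: (236 − 211.5)² / 211.5 = 2.8381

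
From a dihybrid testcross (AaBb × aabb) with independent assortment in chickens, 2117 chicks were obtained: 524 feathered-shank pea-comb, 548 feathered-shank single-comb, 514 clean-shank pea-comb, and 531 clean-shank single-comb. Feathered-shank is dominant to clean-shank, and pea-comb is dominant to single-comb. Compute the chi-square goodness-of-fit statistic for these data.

A dihybrid testcross with independent assortment gives a 1:1:1:1 ratio.
Expected counts for N = 2117 under a 1:1:1:1 ratio (total parts = 4):
  feathered-shank pea-comb: 2117 × 1/4 = 529.25
  feathered-shank single-comb: 2117 × 1/4 = 529.25
  clean-shank pea-comb: 2117 × 1/4 = 529.25
  clean-shank single-comb: 2117 × 1/4 = 529.25
χ² = Σ (O − E)² / E
  feathered-shank pea-comb: (524 − 529.25)² / 529.25 = 0.0521
  feathered-shank single-comb: (548 − 529.25)² / 529.25 = 0.6643
  clean-shank pea-comb: (514 − 529.25)² / 529.25 = 0.4394
  clean-shank single-comb: (531 − 529.25)² / 529.25 = 0.0058
χ² = 0.0521 + 0.6643 + 0.4394 + 0.0058 = 1.1616 ≈ 1.162

1.162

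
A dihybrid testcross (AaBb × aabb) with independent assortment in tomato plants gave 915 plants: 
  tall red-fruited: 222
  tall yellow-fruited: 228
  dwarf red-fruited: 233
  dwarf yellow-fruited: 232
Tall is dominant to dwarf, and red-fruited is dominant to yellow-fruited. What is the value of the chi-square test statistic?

0.327

A dihybrid testcross with independent assortment gives a 1:1:1:1 ratio.
Expected counts for N = 915 under a 1:1:1:1 ratio (total parts = 4):
  tall red-fruited: 915 × 1/4 = 228.75
  tall yellow-fruited: 915 × 1/4 = 228.75
  dwarf red-fruited: 915 × 1/4 = 228.75
  dwarf yellow-fruited: 915 × 1/4 = 228.75
χ² = Σ (O − E)² / E
  tall red-fruited: (222 − 228.75)² / 228.75 = 0.1992
  tall yellow-fruited: (228 − 228.75)² / 228.75 = 0.0025
  dwarf red-fruited: (233 − 228.75)² / 228.75 = 0.0790
  dwarf yellow-fruited: (232 − 228.75)² / 228.75 = 0.0462
χ² = 0.1992 + 0.0025 + 0.0790 + 0.0462 = 0.3269 ≈ 0.327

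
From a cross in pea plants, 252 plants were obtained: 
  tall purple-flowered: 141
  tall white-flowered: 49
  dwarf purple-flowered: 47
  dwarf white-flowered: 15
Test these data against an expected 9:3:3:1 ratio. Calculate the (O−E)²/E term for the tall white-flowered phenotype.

0.065

The 9:3:3:1 ratio has 16 parts, so with N = 252 the expected counts are:
  tall purple-flowered: 252 × 9/16 = 141.75
  tall white-flowered: 252 × 3/16 = 47.25
  dwarf purple-flowered: 252 × 3/16 = 47.25
  dwarf white-flowered: 252 × 1/16 = 15.75
Contribution of tall white-flowered: (49 − 47.25)² / 47.25 = 0.0648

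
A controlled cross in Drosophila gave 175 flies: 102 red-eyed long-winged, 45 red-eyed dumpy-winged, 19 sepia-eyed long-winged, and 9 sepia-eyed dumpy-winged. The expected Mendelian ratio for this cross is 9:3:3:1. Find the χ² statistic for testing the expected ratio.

Under the 9:3:3:1 hypothesis (Σ ratio = 16, N = 175):
  red-eyed long-winged: 175 × 9/16 = 98.4375
  red-eyed dumpy-winged: 175 × 3/16 = 32.8125
  sepia-eyed long-winged: 175 × 3/16 = 32.8125
  sepia-eyed dumpy-winged: 175 × 1/16 = 10.9375
χ² = Σ (O − E)² / E
  red-eyed long-winged: (102 − 98.4375)² / 98.4375 = 0.1289
  red-eyed dumpy-winged: (45 − 32.8125)² / 32.8125 = 4.5268
  sepia-eyed long-winged: (19 − 32.8125)² / 32.8125 = 5.8144
  sepia-eyed dumpy-winged: (9 − 10.9375)² / 10.9375 = 0.3432
χ² = 0.1289 + 4.5268 + 5.8144 + 0.3432 = 10.8133 ≈ 10.813

10.813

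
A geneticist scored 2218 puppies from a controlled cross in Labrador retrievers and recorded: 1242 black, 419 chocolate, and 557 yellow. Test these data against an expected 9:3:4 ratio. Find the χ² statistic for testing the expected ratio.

Total ratio parts = 16. Expected numbers out of 2218:
  black: 2218 × 9/16 = 1247.625
  chocolate: 2218 × 3/16 = 415.875
  yellow: 2218 × 4/16 = 554.5
χ² = Σ (O − E)² / E
  black: (1242 − 1247.625)² / 1247.625 = 0.0254
  chocolate: (419 − 415.875)² / 415.875 = 0.0235
  yellow: (557 − 554.5)² / 554.5 = 0.0113
χ² = 0.0254 + 0.0235 + 0.0113 = 0.0602 ≈ 0.060

0.060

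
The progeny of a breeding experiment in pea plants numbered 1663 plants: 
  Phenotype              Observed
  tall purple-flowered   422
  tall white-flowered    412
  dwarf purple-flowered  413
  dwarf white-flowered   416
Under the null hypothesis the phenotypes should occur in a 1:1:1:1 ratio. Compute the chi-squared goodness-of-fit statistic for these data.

0.146

Total ratio parts = 4. Expected numbers out of 1663:
  tall purple-flowered: 1663 × 1/4 = 415.75
  tall white-flowered: 1663 × 1/4 = 415.75
  dwarf purple-flowered: 1663 × 1/4 = 415.75
  dwarf white-flowered: 1663 × 1/4 = 415.75
χ² = Σ (O − E)² / E
  tall purple-flowered: (422 − 415.75)² / 415.75 = 0.0940
  tall white-flowered: (412 − 415.75)² / 415.75 = 0.0338
  dwarf purple-flowered: (413 − 415.75)² / 415.75 = 0.0182
  dwarf white-flowered: (416 − 415.75)² / 415.75 = 0.0002
χ² = 0.0940 + 0.0338 + 0.0182 + 0.0002 = 0.1462 ≈ 0.146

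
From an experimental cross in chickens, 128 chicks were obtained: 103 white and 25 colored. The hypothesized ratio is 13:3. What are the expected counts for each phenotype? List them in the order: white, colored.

Under the 13:3 hypothesis (Σ ratio = 16, N = 128):
  white: 128 × 13/16 = 104
  colored: 128 × 3/16 = 24

104, 24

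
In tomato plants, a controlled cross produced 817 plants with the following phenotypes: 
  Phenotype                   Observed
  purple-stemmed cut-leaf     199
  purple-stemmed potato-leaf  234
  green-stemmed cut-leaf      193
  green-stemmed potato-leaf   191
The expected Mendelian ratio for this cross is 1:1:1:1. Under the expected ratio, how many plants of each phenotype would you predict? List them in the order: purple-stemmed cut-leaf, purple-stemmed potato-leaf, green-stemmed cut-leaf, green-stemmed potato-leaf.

204.25, 204.25, 204.25, 204.25

Under the 1:1:1:1 hypothesis (Σ ratio = 4, N = 817):
  purple-stemmed cut-leaf: 817 × 1/4 = 204.25
  purple-stemmed potato-leaf: 817 × 1/4 = 204.25
  green-stemmed cut-leaf: 817 × 1/4 = 204.25
  green-stemmed potato-leaf: 817 × 1/4 = 204.25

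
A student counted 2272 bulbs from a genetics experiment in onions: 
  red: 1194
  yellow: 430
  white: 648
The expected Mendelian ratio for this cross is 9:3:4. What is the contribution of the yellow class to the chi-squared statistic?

The 9:3:4 ratio has 16 parts, so with N = 2272 the expected counts are:
  red: 2272 × 9/16 = 1278
  yellow: 2272 × 3/16 = 426
  white: 2272 × 4/16 = 568
Contribution of yellow: (430 − 426)² / 426 = 0.0376

0.038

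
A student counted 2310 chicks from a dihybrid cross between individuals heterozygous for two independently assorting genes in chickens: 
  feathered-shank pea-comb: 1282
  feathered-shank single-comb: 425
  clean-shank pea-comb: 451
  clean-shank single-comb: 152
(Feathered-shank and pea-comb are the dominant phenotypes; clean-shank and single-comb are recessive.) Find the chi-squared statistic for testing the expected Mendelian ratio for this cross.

A dihybrid F₂ with independent assortment and complete dominance at both loci gives a 9:3:3:1 phenotypic ratio.
The 9:3:3:1 ratio has 16 parts, so with N = 2310 the expected counts are:
  feathered-shank pea-comb: 2310 × 9/16 = 1299.375
  feathered-shank single-comb: 2310 × 3/16 = 433.125
  clean-shank pea-comb: 2310 × 3/16 = 433.125
  clean-shank single-comb: 2310 × 1/16 = 144.375
χ² = Σ (O − E)² / E
  feathered-shank pea-comb: (1282 − 1299.375)² / 1299.375 = 0.2323
  feathered-shank single-comb: (425 − 433.125)² / 433.125 = 0.1524
  clean-shank pea-comb: (451 − 433.125)² / 433.125 = 0.7377
  clean-shank single-comb: (152 − 144.375)² / 144.375 = 0.4027
χ² = 0.2323 + 0.1524 + 0.7377 + 0.4027 = 1.5251 ≈ 1.525

1.525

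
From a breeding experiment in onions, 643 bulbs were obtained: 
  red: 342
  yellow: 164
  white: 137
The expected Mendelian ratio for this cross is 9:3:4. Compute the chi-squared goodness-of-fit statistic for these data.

Under the 9:3:4 hypothesis (Σ ratio = 16, N = 643):
  red: 643 × 9/16 = 361.6875
  yellow: 643 × 3/16 = 120.5625
  white: 643 × 4/16 = 160.75
χ² = Σ (O − E)² / E
  red: (342 − 361.6875)² / 361.6875 = 1.0716
  yellow: (164 − 120.5625)² / 120.5625 = 15.6501
  white: (137 − 160.75)² / 160.75 = 3.5089
χ² = 1.0716 + 15.6501 + 3.5089 = 20.2306 ≈ 20.231

20.231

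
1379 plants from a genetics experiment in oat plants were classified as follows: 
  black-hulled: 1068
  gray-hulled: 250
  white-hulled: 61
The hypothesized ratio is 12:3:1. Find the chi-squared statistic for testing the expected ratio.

Total ratio parts = 16. Expected numbers out of 1379:
  black-hulled: 1379 × 12/16 = 1034.25
  gray-hulled: 1379 × 3/16 = 258.5625
  white-hulled: 1379 × 1/16 = 86.1875
χ² = Σ (O − E)² / E
  black-hulled: (1068 − 1034.25)² / 1034.25 = 1.1013
  gray-hulled: (250 − 258.5625)² / 258.5625 = 0.2836
  white-hulled: (61 − 86.1875)² / 86.1875 = 7.3608
χ² = 1.1013 + 0.2836 + 7.3608 = 8.7457 ≈ 8.746

8.746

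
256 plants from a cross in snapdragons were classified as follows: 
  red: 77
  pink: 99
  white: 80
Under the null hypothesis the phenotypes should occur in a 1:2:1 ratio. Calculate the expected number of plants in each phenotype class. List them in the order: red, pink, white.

64, 128, 64

Total ratio parts = 4. Expected numbers out of 256:
  red: 256 × 1/4 = 64
  pink: 256 × 2/4 = 128
  white: 256 × 1/4 = 64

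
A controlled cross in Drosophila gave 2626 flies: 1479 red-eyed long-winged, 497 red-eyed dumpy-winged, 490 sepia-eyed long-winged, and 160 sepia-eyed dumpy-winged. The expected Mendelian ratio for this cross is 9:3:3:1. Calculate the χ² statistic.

Under the 9:3:3:1 hypothesis (Σ ratio = 16, N = 2626):
  red-eyed long-winged: 2626 × 9/16 = 1477.125
  red-eyed dumpy-winged: 2626 × 3/16 = 492.375
  sepia-eyed long-winged: 2626 × 3/16 = 492.375
  sepia-eyed dumpy-winged: 2626 × 1/16 = 164.125
χ² = Σ (O − E)² / E
  red-eyed long-winged: (1479 − 1477.125)² / 1477.125 = 0.0024
  red-eyed dumpy-winged: (497 − 492.375)² / 492.375 = 0.0434
  sepia-eyed long-winged: (490 − 492.375)² / 492.375 = 0.0115
  sepia-eyed dumpy-winged: (160 − 164.125)² / 164.125 = 0.1037
χ² = 0.0024 + 0.0434 + 0.0115 + 0.1037 = 0.161

0.161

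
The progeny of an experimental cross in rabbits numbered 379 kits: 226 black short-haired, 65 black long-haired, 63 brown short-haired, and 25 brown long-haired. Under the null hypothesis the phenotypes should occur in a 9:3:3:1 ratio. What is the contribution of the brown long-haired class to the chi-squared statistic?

Expected counts for N = 379 under a 9:3:3:1 ratio (total parts = 16):
  black short-haired: 379 × 9/16 = 213.1875
  black long-haired: 379 × 3/16 = 71.0625
  brown short-haired: 379 × 3/16 = 71.0625
  brown long-haired: 379 × 1/16 = 23.6875
Contribution of brown long-haired: (25 − 23.6875)² / 23.6875 = 0.0727

0.073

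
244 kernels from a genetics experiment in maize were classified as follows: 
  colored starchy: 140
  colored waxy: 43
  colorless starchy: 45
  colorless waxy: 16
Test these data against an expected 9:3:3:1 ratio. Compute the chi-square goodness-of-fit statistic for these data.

0.270

Expected counts for N = 244 under a 9:3:3:1 ratio (total parts = 16):
  colored starchy: 244 × 9/16 = 137.25
  colored waxy: 244 × 3/16 = 45.75
  colorless starchy: 244 × 3/16 = 45.75
  colorless waxy: 244 × 1/16 = 15.25
χ² = Σ (O − E)² / E
  colored starchy: (140 − 137.25)² / 137.25 = 0.0551
  colored waxy: (43 − 45.75)² / 45.75 = 0.1653
  colorless starchy: (45 − 45.75)² / 45.75 = 0.0123
  colorless waxy: (16 − 15.25)² / 15.25 = 0.0369
χ² = 0.0551 + 0.1653 + 0.0123 + 0.0369 = 0.2696 ≈ 0.270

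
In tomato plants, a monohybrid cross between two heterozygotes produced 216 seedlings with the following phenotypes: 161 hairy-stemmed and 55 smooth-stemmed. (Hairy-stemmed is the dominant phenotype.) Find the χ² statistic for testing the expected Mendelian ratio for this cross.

0.025

For a monohybrid cross between heterozygotes with complete dominance, the expected phenotypic ratio is 3:1.
Under the 3:1 hypothesis (Σ ratio = 4, N = 216):
  hairy-stemmed: 216 × 3/4 = 162
  smooth-stemmed: 216 × 1/4 = 54
χ² = Σ (O − E)² / E
  hairy-stemmed: (161 − 162)² / 162 = 0.0062
  smooth-stemmed: (55 − 54)² / 54 = 0.0185
χ² = 0.0062 + 0.0185 = 0.0247 ≈ 0.025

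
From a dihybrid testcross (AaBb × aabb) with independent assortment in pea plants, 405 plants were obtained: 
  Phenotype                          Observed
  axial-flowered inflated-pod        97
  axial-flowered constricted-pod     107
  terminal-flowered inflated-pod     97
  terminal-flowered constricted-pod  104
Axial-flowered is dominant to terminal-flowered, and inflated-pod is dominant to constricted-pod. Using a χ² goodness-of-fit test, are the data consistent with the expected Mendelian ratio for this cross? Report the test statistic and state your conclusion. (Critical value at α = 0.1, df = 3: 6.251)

0.758; consistent

A dihybrid testcross with independent assortment gives a 1:1:1:1 ratio.
The 1:1:1:1 ratio has 4 parts, so with N = 405 the expected counts are:
  axial-flowered inflated-pod: 405 × 1/4 = 101.25
  axial-flowered constricted-pod: 405 × 1/4 = 101.25
  terminal-flowered inflated-pod: 405 × 1/4 = 101.25
  terminal-flowered constricted-pod: 405 × 1/4 = 101.25
χ² = Σ (O − E)² / E
  axial-flowered inflated-pod: (97 − 101.25)² / 101.25 = 0.1784
  axial-flowered constricted-pod: (107 − 101.25)² / 101.25 = 0.3265
  terminal-flowered inflated-pod: (97 − 101.25)² / 101.25 = 0.1784
  terminal-flowered constricted-pod: (104 − 101.25)² / 101.25 = 0.0747
χ² = 0.1784 + 0.3265 + 0.1784 + 0.0747 = 0.758
Degrees of freedom = 4 − 1 = 3; critical value at α = 0.1 is 6.251.
Since 0.758 < 6.251, we fail to reject the null hypothesis — the data are consistent with the 1:1:1:1 ratio.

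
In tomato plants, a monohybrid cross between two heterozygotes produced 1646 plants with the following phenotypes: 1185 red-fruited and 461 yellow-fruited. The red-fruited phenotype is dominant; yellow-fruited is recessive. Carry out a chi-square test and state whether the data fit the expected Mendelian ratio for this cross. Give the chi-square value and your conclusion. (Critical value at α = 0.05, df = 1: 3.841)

7.939; not consistent

For a monohybrid cross between heterozygotes with complete dominance, the expected phenotypic ratio is 3:1.
Total ratio parts = 4. Expected numbers out of 1646:
  red-fruited: 1646 × 3/4 = 1234.5
  yellow-fruited: 1646 × 1/4 = 411.5
χ² = Σ (O − E)² / E
  red-fruited: (1185 − 1234.5)² / 1234.5 = 1.9848
  yellow-fruited: (461 − 411.5)² / 411.5 = 5.9544
χ² = 1.9848 + 5.9544 = 7.9392 ≈ 7.939
Degrees of freedom = 2 − 1 = 1; critical value at α = 0.05 is 3.841.
Since 7.939 > 3.841, we reject the null hypothesis — the data do not fit the 3:1 ratio.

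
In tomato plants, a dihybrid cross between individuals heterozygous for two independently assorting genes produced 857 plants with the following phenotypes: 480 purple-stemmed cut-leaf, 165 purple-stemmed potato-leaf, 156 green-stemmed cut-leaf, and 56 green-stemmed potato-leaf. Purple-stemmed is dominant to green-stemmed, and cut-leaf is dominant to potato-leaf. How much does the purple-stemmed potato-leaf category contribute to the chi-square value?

0.116

A dihybrid F₂ with independent assortment and complete dominance at both loci gives a 9:3:3:1 phenotypic ratio.
The 9:3:3:1 ratio has 16 parts, so with N = 857 the expected counts are:
  purple-stemmed cut-leaf: 857 × 9/16 = 482.0625
  purple-stemmed potato-leaf: 857 × 3/16 = 160.6875
  green-stemmed cut-leaf: 857 × 3/16 = 160.6875
  green-stemmed potato-leaf: 857 × 1/16 = 53.5625
Contribution of purple-stemmed potato-leaf: (165 − 160.6875)² / 160.6875 = 0.1157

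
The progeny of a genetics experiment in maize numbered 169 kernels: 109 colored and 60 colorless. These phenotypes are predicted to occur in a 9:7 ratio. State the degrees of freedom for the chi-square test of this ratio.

1

A goodness-of-fit test with 2 phenotype classes has df = 2 − 1 = 1.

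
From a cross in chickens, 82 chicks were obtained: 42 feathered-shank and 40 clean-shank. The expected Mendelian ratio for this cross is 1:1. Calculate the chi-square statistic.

Expected counts for N = 82 under a 1:1 ratio (total parts = 2):
  feathered-shank: 82 × 1/2 = 41
  clean-shank: 82 × 1/2 = 41
χ² = Σ (O − E)² / E
  feathered-shank: (42 − 41)² / 41 = 0.0244
  clean-shank: (40 − 41)² / 41 = 0.0244
χ² = 0.0244 + 0.0244 = 0.0488 ≈ 0.049

0.049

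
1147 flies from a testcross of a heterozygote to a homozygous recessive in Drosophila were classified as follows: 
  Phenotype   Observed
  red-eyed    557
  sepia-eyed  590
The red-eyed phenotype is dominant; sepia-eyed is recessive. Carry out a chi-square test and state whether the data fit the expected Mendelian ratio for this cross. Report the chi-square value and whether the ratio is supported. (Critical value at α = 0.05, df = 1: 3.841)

A testcross of a heterozygote (Aa × aa) gives a 1:1 phenotypic ratio.
Total ratio parts = 2. Expected numbers out of 1147:
  red-eyed: 1147 × 1/2 = 573.5
  sepia-eyed: 1147 × 1/2 = 573.5
χ² = Σ (O − E)² / E
  red-eyed: (557 − 573.5)² / 573.5 = 0.4747
  sepia-eyed: (590 − 573.5)² / 573.5 = 0.4747
χ² = 0.4747 + 0.4747 = 0.9494 ≈ 0.949
Degrees of freedom = 2 − 1 = 1; critical value at α = 0.05 is 3.841.
Since 0.949 < 3.841, we fail to reject the null hypothesis — the data are consistent with the 1:1 ratio.

0.949; consistent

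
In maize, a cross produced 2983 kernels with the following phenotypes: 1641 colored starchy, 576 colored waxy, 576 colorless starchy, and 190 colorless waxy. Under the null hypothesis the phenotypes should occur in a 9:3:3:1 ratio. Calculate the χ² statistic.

1.877

Expected counts for N = 2983 under a 9:3:3:1 ratio (total parts = 16):
  colored starchy: 2983 × 9/16 = 1677.9375
  colored waxy: 2983 × 3/16 = 559.3125
  colorless starchy: 2983 × 3/16 = 559.3125
  colorless waxy: 2983 × 1/16 = 186.4375
χ² = Σ (O − E)² / E
  colored starchy: (1641 − 1677.9375)² / 1677.9375 = 0.8131
  colored waxy: (576 − 559.3125)² / 559.3125 = 0.4979
  colorless starchy: (576 − 559.3125)² / 559.3125 = 0.4979
  colorless waxy: (190 − 186.4375)² / 186.4375 = 0.0681
χ² = 0.8131 + 0.4979 + 0.4979 + 0.0681 = 1.877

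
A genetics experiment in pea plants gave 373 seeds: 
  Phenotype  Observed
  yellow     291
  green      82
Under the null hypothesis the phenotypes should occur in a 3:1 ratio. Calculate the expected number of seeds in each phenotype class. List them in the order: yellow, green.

279.75, 93.25

The 3:1 ratio has 4 parts, so with N = 373 the expected counts are:
  yellow: 373 × 3/4 = 279.75
  green: 373 × 1/4 = 93.25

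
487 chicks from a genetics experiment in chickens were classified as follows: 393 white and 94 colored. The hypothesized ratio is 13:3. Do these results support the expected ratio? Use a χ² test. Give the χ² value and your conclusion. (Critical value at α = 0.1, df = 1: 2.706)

0.097; consistent

Expected counts for N = 487 under a 13:3 ratio (total parts = 16):
  white: 487 × 13/16 = 395.6875
  colored: 487 × 3/16 = 91.3125
χ² = Σ (O − E)² / E
  white: (393 − 395.6875)² / 395.6875 = 0.0183
  colored: (94 − 91.3125)² / 91.3125 = 0.0791
χ² = 0.0183 + 0.0791 = 0.0974 ≈ 0.097
Degrees of freedom = 2 − 1 = 1; critical value at α = 0.1 is 2.706.
Since 0.097 < 2.706, we fail to reject the null hypothesis — the data are consistent with the 13:3 ratio.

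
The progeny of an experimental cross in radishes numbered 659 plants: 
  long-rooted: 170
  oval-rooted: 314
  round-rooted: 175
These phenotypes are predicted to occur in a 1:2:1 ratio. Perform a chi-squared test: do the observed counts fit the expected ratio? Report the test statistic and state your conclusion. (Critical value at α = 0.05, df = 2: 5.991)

1.534; consistent

Expected counts for N = 659 under a 1:2:1 ratio (total parts = 4):
  long-rooted: 659 × 1/4 = 164.75
  oval-rooted: 659 × 2/4 = 329.5
  round-rooted: 659 × 1/4 = 164.75
χ² = Σ (O − E)² / E
  long-rooted: (170 − 164.75)² / 164.75 = 0.1673
  oval-rooted: (314 − 329.5)² / 329.5 = 0.7291
  round-rooted: (175 − 164.75)² / 164.75 = 0.6377
χ² = 0.1673 + 0.7291 + 0.6377 = 1.5341 ≈ 1.534
Degrees of freedom = 3 − 1 = 2; critical value at α = 0.05 is 5.991.
Since 1.534 < 5.991, we fail to reject the null hypothesis — the data are consistent with the 1:2:1 ratio.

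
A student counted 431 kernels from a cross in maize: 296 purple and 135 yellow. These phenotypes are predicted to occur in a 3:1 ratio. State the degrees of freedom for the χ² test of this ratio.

A goodness-of-fit test with 2 phenotype classes has df = 2 − 1 = 1.

1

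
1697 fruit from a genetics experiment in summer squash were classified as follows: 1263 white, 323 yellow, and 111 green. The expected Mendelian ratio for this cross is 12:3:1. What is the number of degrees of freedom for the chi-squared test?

2

A goodness-of-fit test with 3 phenotype classes has df = 3 − 1 = 2.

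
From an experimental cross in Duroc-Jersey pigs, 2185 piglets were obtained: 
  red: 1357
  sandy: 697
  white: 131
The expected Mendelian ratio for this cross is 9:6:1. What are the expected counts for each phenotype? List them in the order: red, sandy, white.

The 9:6:1 ratio has 16 parts, so with N = 2185 the expected counts are:
  red: 2185 × 9/16 = 1229.0625
  sandy: 2185 × 6/16 = 819.375
  white: 2185 × 1/16 = 136.5625

1229.0625, 819.375, 136.5625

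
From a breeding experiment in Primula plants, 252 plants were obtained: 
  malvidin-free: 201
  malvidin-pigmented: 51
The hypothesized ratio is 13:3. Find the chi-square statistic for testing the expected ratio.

Total ratio parts = 16. Expected numbers out of 252:
  malvidin-free: 252 × 13/16 = 204.75
  malvidin-pigmented: 252 × 3/16 = 47.25
χ² = Σ (O − E)² / E
  malvidin-free: (201 − 204.75)² / 204.75 = 0.0687
  malvidin-pigmented: (51 − 47.25)² / 47.25 = 0.2976
χ² = 0.0687 + 0.2976 = 0.3663 ≈ 0.366

0.366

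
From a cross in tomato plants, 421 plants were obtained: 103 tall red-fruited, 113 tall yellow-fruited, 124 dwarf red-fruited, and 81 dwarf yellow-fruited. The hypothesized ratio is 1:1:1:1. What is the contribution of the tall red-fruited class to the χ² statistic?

Under the 1:1:1:1 hypothesis (Σ ratio = 4, N = 421):
  tall red-fruited: 421 × 1/4 = 105.25
  tall yellow-fruited: 421 × 1/4 = 105.25
  dwarf red-fruited: 421 × 1/4 = 105.25
  dwarf yellow-fruited: 421 × 1/4 = 105.25
Contribution of tall red-fruited: (103 − 105.25)² / 105.25 = 0.0481

0.048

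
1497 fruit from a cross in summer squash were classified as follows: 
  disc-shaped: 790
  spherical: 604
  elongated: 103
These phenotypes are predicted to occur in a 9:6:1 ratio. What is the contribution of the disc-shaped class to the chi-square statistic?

3.219

Under the 9:6:1 hypothesis (Σ ratio = 16, N = 1497):
  disc-shaped: 1497 × 9/16 = 842.0625
  spherical: 1497 × 6/16 = 561.375
  elongated: 1497 × 1/16 = 93.5625
Contribution of disc-shaped: (790 − 842.0625)² / 842.0625 = 3.2189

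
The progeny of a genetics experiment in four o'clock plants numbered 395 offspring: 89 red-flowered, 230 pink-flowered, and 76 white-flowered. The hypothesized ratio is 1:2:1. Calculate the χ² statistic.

Total ratio parts = 4. Expected numbers out of 395:
  red-flowered: 395 × 1/4 = 98.75
  pink-flowered: 395 × 2/4 = 197.5
  white-flowered: 395 × 1/4 = 98.75
χ² = Σ (O − E)² / E
  red-flowered: (89 − 98.75)² / 98.75 = 0.9627
  pink-flowered: (230 − 197.5)² / 197.5 = 5.3481
  white-flowered: (76 − 98.75)² / 98.75 = 5.2411
χ² = 0.9627 + 5.3481 + 5.2411 = 11.5519 ≈ 11.552

11.552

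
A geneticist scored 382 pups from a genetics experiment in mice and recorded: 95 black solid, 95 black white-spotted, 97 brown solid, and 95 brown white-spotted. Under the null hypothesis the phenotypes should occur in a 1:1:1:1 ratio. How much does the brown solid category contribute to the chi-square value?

Expected counts for N = 382 under a 1:1:1:1 ratio (total parts = 4):
  black solid: 382 × 1/4 = 95.5
  black white-spotted: 382 × 1/4 = 95.5
  brown solid: 382 × 1/4 = 95.5
  brown white-spotted: 382 × 1/4 = 95.5
Contribution of brown solid: (97 − 95.5)² / 95.5 = 0.0236

0.024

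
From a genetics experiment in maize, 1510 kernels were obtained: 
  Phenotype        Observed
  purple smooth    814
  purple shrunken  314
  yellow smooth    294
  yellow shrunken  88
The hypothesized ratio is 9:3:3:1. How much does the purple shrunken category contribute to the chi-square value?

The 9:3:3:1 ratio has 16 parts, so with N = 1510 the expected counts are:
  purple smooth: 1510 × 9/16 = 849.375
  purple shrunken: 1510 × 3/16 = 283.125
  yellow smooth: 1510 × 3/16 = 283.125
  yellow shrunken: 1510 × 1/16 = 94.375
Contribution of purple shrunken: (314 − 283.125)² / 283.125 = 3.3669

3.367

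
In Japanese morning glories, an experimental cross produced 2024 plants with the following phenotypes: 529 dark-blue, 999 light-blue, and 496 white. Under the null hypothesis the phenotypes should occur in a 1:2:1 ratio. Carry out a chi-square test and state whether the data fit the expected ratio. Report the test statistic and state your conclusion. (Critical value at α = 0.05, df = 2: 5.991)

Under the 1:2:1 hypothesis (Σ ratio = 4, N = 2024):
  dark-blue: 2024 × 1/4 = 506
  light-blue: 2024 × 2/4 = 1012
  white: 2024 × 1/4 = 506
χ² = Σ (O − E)² / E
  dark-blue: (529 − 506)² / 506 = 1.0455
  light-blue: (999 − 1012)² / 1012 = 0.1670
  white: (496 − 506)² / 506 = 0.1976
χ² = 1.0455 + 0.1670 + 0.1976 = 1.4101 ≈ 1.410
Degrees of freedom = 3 − 1 = 2; critical value at α = 0.05 is 5.991.
Since 1.410 < 5.991, we fail to reject the null hypothesis — the data are consistent with the 1:2:1 ratio.

1.410; consistent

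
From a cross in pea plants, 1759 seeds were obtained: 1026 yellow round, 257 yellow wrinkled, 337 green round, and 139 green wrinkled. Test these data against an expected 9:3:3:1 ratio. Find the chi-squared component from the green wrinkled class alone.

7.683

Total ratio parts = 16. Expected numbers out of 1759:
  yellow round: 1759 × 9/16 = 989.4375
  yellow wrinkled: 1759 × 3/16 = 329.8125
  green round: 1759 × 3/16 = 329.8125
  green wrinkled: 1759 × 1/16 = 109.9375
Contribution of green wrinkled: (139 − 109.9375)² / 109.9375 = 7.6828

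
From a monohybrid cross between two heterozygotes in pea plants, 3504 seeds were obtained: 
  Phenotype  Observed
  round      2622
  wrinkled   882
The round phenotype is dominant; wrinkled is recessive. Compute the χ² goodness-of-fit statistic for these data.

For a monohybrid cross between heterozygotes with complete dominance, the expected phenotypic ratio is 3:1.
Expected counts for N = 3504 under a 3:1 ratio (total parts = 4):
  round: 3504 × 3/4 = 2628
  wrinkled: 3504 × 1/4 = 876
χ² = Σ (O − E)² / E
  round: (2622 − 2628)² / 2628 = 0.0137
  wrinkled: (882 − 876)² / 876 = 0.0411
χ² = 0.0137 + 0.0411 = 0.0548 ≈ 0.055

0.055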